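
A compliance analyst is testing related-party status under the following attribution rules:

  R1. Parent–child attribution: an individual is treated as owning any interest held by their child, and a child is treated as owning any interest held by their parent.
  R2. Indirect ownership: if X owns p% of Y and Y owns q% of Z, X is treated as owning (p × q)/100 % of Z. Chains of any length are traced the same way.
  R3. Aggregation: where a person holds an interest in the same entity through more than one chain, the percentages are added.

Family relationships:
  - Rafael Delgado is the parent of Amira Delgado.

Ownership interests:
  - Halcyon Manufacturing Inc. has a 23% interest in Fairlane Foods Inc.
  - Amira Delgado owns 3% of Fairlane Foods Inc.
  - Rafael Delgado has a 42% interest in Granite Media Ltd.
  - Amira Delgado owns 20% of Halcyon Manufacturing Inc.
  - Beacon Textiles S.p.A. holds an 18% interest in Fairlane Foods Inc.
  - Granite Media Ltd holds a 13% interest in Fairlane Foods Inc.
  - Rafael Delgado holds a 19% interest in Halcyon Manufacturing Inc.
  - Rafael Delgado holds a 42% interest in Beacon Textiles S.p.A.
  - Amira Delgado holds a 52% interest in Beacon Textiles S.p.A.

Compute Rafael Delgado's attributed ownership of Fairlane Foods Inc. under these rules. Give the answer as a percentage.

34.35%

By parent–child attribution (R1), Rafael Delgado is treated as also owning Amira Delgado's interest in Beacon Textiles S.p.A, giving 42% + 52% = 94%.
By parent–child attribution (R1), Rafael Delgado is treated as also owning Amira Delgado's interest in Halcyon Manufacturing Inc, giving 19% + 20% = 39%.
By parent–child attribution (R1), Rafael Delgado is treated as owning Amira Delgado's 3% interest in Fairlane Foods Inc.
Chain via Beacon Textiles S.p.A. (R2): 94% × 18% = 16.92% of Fairlane Foods Inc.
Chain via Halcyon Manufacturing Inc. (R2): 39% × 23% = 8.97% of Fairlane Foods Inc.
Chain via Granite Media Ltd (R2): 42% × 13% = 5.46% of Fairlane Foods Inc.
Direct interest in Fairlane Foods Inc: 3%.
Aggregating (R3): 16.92% + 8.97% + 5.46% + 3% = 34.35%.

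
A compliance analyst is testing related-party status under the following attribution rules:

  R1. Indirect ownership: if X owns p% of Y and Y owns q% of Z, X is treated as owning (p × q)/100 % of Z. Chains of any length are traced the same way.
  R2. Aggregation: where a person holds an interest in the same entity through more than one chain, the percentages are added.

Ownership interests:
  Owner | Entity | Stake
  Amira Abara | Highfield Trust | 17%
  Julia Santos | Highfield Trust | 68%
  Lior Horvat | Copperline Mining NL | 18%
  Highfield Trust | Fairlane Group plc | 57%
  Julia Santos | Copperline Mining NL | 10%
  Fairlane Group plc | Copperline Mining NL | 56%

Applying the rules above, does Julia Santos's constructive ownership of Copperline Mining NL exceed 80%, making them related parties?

No

Chain via Highfield Trust → Fairlane Group plc (R1): 68% × 57% × 56% = 21.7056% of Copperline Mining NL.
Direct interest in Copperline Mining NL: 10%.
Aggregating (R2): 21.7056% + 10% = 31.7056%.
31.7056% does not exceed the 80% threshold, so Julia is not a related party to Copperline Mining NL.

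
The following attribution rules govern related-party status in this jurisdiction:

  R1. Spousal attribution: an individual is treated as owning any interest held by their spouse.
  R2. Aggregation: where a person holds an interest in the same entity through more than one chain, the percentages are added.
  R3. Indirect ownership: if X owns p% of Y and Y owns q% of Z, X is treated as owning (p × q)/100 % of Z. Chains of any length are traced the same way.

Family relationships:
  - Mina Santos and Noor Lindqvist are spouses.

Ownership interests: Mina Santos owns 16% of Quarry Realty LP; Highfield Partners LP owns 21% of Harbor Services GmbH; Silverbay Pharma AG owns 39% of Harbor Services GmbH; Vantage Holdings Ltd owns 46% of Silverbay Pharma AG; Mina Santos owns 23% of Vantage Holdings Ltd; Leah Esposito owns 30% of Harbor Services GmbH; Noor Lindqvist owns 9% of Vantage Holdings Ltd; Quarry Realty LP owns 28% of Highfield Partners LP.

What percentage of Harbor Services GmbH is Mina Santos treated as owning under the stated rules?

6.6816%

By spousal attribution (R1), Mina Santos is treated as also owning Noor Lindqvist's interest in Vantage Holdings Ltd, giving 23% + 9% = 32%.
Chain via Quarry Realty LP → Highfield Partners LP (R3): 16% × 28% × 21% = 0.9408% of Harbor Services GmbH.
Chain via Vantage Holdings Ltd → Silverbay Pharma AG (R3): 32% × 46% × 39% = 5.7408% of Harbor Services GmbH.
Aggregating (R2): 0.9408% + 5.7408% = 6.6816%.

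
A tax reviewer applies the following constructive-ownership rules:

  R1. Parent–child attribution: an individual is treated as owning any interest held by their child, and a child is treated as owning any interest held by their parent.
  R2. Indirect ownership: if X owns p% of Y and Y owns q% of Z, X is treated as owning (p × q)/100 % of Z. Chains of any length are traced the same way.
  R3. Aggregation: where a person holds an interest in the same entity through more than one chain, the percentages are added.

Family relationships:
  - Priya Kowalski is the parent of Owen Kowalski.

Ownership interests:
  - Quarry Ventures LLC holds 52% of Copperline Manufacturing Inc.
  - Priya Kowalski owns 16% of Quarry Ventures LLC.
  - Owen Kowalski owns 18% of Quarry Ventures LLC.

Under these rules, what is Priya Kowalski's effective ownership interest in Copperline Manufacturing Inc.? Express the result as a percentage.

17.68%

By parent–child attribution (R1), Priya Kowalski is treated as also owning Owen Kowalski's interest in Quarry Ventures LLC, giving 16% + 18% = 34%.
Chain via Quarry Ventures LLC (R2): 34% × 52% = 17.68% of Copperline Manufacturing Inc.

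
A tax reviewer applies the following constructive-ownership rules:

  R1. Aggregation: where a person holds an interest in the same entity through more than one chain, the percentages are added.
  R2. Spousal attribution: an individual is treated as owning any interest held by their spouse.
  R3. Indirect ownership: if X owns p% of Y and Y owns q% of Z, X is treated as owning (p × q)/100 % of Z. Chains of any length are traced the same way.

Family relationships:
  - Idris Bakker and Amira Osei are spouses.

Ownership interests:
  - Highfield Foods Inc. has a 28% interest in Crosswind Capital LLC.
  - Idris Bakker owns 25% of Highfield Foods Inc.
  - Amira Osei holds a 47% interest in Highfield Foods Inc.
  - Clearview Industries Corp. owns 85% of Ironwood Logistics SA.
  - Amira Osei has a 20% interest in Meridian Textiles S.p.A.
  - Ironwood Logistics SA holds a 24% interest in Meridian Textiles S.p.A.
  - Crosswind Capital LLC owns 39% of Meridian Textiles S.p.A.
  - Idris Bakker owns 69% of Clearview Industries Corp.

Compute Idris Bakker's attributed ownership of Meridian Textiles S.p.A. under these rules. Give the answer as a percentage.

41.9384%

By spousal attribution (R2), Idris Bakker is treated as also owning Amira Osei's interest in Highfield Foods Inc, giving 25% + 47% = 72%.
By spousal attribution (R2), Idris Bakker is treated as owning Amira Osei's 20% interest in Meridian Textiles S.p.A.
Chain via Highfield Foods Inc. → Crosswind Capital LLC (R3): 72% × 28% × 39% = 7.8624% of Meridian Textiles S.p.A.
Chain via Clearview Industries Corp. → Ironwood Logistics SA (R3): 69% × 85% × 24% = 14.076% of Meridian Textiles S.p.A.
Direct interest in Meridian Textiles S.p.A: 20%.
Aggregating (R1): 7.8624% + 14.076% + 20% = 41.9384%.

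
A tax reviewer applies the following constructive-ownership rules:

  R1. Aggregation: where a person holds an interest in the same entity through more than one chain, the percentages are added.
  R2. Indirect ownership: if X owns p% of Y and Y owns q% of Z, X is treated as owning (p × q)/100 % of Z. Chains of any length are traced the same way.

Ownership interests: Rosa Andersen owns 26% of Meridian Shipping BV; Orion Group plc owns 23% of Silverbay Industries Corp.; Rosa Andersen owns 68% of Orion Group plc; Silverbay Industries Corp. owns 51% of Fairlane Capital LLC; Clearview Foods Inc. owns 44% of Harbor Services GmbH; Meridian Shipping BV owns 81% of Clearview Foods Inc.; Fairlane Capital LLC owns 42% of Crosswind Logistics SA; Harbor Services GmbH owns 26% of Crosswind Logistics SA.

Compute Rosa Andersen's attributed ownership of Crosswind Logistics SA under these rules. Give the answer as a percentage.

5.759352%

Chain via Meridian Shipping BV → Clearview Foods Inc. → Harbor Services GmbH (R2): 26% × 81% × 44% × 26% = 2.409264% of Crosswind Logistics SA.
Chain via Orion Group plc → Silverbay Industries Corp. → Fairlane Capital LLC (R2): 68% × 23% × 51% × 42% = 3.350088% of Crosswind Logistics SA.
Aggregating (R1): 2.409264% + 3.350088% = 5.759352%.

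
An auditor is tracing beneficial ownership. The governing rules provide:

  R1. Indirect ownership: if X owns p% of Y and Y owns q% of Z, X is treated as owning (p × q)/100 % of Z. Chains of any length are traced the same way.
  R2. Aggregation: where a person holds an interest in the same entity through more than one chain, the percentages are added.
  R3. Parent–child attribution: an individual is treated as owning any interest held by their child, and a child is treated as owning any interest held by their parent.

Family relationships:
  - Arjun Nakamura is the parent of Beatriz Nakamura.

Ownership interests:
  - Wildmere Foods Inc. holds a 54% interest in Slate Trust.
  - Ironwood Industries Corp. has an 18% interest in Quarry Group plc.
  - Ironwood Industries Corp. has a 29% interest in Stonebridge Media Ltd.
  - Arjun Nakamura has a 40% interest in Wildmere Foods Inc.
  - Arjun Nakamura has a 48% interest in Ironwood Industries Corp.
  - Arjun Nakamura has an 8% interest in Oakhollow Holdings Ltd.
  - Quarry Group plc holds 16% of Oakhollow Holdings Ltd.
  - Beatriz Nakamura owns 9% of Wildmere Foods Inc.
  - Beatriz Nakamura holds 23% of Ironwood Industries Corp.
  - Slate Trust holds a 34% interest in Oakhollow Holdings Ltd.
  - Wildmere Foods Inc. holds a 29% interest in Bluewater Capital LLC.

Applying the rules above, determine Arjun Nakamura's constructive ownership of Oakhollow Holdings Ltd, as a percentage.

By parent–child attribution (R3), Arjun Nakamura is treated as also owning Beatriz Nakamura's interest in Ironwood Industries Corp, giving 48% + 23% = 71%.
By parent–child attribution (R3), Arjun Nakamura is treated as also owning Beatriz Nakamura's interest in Wildmere Foods Inc, giving 40% + 9% = 49%.
Chain via Ironwood Industries Corp. → Quarry Group plc (R1): 71% × 18% × 16% = 2.0448% of Oakhollow Holdings Ltd.
Chain via Wildmere Foods Inc. → Slate Trust (R1): 49% × 54% × 34% = 8.9964% of Oakhollow Holdings Ltd.
Direct interest in Oakhollow Holdings Ltd: 8%.
Aggregating (R2): 2.0448% + 8.9964% + 8% = 19.0412%.

19.0412%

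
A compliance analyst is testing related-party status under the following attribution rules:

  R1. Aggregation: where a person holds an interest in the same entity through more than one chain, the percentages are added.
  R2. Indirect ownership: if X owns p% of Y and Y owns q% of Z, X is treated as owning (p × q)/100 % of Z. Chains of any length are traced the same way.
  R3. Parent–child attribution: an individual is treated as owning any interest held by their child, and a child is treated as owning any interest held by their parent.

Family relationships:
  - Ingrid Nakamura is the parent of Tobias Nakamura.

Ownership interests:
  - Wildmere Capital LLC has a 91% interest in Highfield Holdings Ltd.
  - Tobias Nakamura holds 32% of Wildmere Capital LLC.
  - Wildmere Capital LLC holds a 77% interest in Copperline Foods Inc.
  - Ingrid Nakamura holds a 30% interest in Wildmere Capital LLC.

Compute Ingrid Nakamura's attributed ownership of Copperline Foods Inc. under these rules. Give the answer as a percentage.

By parent–child attribution (R3), Ingrid Nakamura is treated as also owning Tobias Nakamura's interest in Wildmere Capital LLC, giving 30% + 32% = 62%.
Chain via Wildmere Capital LLC (R2): 62% × 77% = 47.74% of Copperline Foods Inc.

47.74%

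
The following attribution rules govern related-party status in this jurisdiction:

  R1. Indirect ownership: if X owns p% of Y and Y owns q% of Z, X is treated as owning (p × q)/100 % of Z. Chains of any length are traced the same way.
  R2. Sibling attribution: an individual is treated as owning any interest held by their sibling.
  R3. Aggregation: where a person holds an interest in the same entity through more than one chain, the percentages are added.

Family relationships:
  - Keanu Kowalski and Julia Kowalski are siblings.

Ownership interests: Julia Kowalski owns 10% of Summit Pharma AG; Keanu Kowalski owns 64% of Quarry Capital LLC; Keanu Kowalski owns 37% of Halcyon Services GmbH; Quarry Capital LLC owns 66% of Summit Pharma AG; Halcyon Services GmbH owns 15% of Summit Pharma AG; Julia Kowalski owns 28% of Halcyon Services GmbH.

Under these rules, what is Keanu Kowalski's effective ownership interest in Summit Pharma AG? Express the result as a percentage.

By sibling attribution (R2), Keanu Kowalski is treated as also owning Julia Kowalski's interest in Halcyon Services GmbH, giving 37% + 28% = 65%.
By sibling attribution (R2), Keanu Kowalski is treated as owning Julia Kowalski's 10% interest in Summit Pharma AG.
Chain via Halcyon Services GmbH (R1): 65% × 15% = 9.75% of Summit Pharma AG.
Chain via Quarry Capital LLC (R1): 64% × 66% = 42.24% of Summit Pharma AG.
Direct interest in Summit Pharma AG: 10%.
Aggregating (R3): 9.75% + 42.24% + 10% = 61.99%.

61.99%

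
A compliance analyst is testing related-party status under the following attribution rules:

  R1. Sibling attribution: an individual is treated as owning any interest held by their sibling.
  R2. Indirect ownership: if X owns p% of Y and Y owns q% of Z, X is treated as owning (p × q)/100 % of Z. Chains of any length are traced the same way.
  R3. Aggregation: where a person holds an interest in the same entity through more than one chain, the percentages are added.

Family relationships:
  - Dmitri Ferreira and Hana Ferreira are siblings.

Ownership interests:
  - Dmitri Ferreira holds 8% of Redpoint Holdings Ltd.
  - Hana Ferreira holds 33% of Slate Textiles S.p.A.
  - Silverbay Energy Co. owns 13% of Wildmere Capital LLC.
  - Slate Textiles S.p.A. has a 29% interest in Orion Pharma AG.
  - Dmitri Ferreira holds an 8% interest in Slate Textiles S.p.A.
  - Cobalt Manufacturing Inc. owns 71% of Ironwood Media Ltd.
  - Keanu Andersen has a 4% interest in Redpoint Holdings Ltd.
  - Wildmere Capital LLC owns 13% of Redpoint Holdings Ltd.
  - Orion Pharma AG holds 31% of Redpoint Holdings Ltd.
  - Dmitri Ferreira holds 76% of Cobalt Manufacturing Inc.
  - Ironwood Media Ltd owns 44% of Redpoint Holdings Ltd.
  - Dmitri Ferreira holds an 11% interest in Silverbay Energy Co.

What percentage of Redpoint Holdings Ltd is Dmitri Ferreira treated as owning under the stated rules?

By sibling attribution (R1), Dmitri Ferreira is treated as also owning Hana Ferreira's interest in Slate Textiles S.p.A, giving 8% + 33% = 41%.
Chain via Slate Textiles S.p.A. → Orion Pharma AG (R2): 41% × 29% × 31% = 3.6859% of Redpoint Holdings Ltd.
Chain via Silverbay Energy Co. → Wildmere Capital LLC (R2): 11% × 13% × 13% = 0.1859% of Redpoint Holdings Ltd.
Chain via Cobalt Manufacturing Inc. → Ironwood Media Ltd (R2): 76% × 71% × 44% = 23.7424% of Redpoint Holdings Ltd.
Direct interest in Redpoint Holdings Ltd: 8%.
Aggregating (R3): 3.6859% + 0.1859% + 23.7424% + 8% = 35.6142%.

35.6142%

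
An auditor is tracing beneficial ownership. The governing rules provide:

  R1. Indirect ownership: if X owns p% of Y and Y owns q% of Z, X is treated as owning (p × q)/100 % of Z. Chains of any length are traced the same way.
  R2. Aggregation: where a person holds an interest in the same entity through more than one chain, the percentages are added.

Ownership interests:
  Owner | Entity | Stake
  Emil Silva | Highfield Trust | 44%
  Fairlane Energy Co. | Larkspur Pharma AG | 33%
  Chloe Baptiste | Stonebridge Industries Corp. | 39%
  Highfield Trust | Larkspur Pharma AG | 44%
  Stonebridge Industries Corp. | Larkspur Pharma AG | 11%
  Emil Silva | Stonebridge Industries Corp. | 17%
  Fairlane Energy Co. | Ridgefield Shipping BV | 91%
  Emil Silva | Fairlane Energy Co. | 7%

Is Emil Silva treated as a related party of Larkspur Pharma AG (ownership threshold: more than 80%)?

Chain via Highfield Trust (R1): 44% × 44% = 19.36% of Larkspur Pharma AG.
Chain via Fairlane Energy Co. (R1): 7% × 33% = 2.31% of Larkspur Pharma AG.
Chain via Stonebridge Industries Corp. (R1): 17% × 11% = 1.87% of Larkspur Pharma AG.
Aggregating (R2): 19.36% + 2.31% + 1.87% = 23.54%.
23.54% does not exceed the 80% threshold, so Emil is not a related party to Larkspur Pharma AG.

No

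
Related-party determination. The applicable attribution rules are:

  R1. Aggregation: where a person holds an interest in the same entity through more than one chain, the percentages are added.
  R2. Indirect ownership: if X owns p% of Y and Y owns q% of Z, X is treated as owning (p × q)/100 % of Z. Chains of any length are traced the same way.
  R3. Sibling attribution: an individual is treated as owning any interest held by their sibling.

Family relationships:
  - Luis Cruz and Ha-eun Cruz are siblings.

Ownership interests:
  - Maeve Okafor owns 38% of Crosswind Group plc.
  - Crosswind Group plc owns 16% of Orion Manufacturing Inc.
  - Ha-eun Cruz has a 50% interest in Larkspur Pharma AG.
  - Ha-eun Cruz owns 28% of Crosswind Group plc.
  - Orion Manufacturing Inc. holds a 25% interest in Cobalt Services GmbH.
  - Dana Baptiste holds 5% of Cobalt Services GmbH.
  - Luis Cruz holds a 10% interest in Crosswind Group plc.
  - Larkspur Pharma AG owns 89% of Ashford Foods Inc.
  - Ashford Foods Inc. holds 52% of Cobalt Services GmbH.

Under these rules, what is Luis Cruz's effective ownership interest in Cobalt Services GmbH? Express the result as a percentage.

24.66%

By sibling attribution (R3), Luis Cruz is treated as also owning Ha-eun Cruz's interest in Crosswind Group plc, giving 10% + 28% = 38%.
By sibling attribution (R3), Luis Cruz is treated as owning Ha-eun Cruz's 50% interest in Larkspur Pharma AG.
Chain via Crosswind Group plc → Orion Manufacturing Inc. (R2): 38% × 16% × 25% = 1.52% of Cobalt Services GmbH.
Chain via Larkspur Pharma AG → Ashford Foods Inc. (R2): 50% × 89% × 52% = 23.14% of Cobalt Services GmbH.
Aggregating (R1): 1.52% + 23.14% = 24.66%.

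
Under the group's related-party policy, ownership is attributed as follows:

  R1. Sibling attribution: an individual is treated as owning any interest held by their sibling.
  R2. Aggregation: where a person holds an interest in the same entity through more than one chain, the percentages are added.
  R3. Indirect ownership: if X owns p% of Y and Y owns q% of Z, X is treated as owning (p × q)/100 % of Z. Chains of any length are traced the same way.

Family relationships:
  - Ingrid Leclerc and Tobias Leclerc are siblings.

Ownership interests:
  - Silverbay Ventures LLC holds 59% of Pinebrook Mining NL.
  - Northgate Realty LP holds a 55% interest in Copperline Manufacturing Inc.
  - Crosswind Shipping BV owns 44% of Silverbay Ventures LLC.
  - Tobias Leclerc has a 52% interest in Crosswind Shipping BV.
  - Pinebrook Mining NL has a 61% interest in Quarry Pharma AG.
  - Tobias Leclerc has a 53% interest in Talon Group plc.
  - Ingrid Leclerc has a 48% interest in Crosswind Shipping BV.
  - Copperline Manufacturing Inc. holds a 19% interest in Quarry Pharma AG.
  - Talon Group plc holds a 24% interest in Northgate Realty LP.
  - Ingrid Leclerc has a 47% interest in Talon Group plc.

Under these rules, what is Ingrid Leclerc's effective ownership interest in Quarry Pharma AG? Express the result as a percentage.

18.3436%

By sibling attribution (R1), Ingrid Leclerc is treated as also owning Tobias Leclerc's interest in Talon Group plc, giving 47% + 53% = 100%.
By sibling attribution (R1), Ingrid Leclerc is treated as also owning Tobias Leclerc's interest in Crosswind Shipping BV, giving 48% + 52% = 100%.
Chain via Talon Group plc → Northgate Realty LP → Copperline Manufacturing Inc. (R3): 100% × 24% × 55% × 19% = 2.508% of Quarry Pharma AG.
Chain via Crosswind Shipping BV → Silverbay Ventures LLC → Pinebrook Mining NL (R3): 100% × 44% × 59% × 61% = 15.8356% of Quarry Pharma AG.
Aggregating (R2): 2.508% + 15.8356% = 18.3436%.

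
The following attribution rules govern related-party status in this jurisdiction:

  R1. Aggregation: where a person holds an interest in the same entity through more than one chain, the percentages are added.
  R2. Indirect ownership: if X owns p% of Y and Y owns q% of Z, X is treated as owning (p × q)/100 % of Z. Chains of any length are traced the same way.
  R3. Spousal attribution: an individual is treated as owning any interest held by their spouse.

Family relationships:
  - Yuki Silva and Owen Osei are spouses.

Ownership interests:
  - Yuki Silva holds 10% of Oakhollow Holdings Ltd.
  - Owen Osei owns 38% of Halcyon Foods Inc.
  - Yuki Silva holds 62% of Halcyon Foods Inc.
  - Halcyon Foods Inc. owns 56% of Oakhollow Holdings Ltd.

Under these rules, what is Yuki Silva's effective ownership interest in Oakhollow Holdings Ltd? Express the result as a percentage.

By spousal attribution (R3), Yuki Silva is treated as also owning Owen Osei's interest in Halcyon Foods Inc, giving 62% + 38% = 100%.
Chain via Halcyon Foods Inc. (R2): 100% × 56% = 56% of Oakhollow Holdings Ltd.
Direct interest in Oakhollow Holdings Ltd: 10%.
Aggregating (R1): 56% + 10% = 66%.

66%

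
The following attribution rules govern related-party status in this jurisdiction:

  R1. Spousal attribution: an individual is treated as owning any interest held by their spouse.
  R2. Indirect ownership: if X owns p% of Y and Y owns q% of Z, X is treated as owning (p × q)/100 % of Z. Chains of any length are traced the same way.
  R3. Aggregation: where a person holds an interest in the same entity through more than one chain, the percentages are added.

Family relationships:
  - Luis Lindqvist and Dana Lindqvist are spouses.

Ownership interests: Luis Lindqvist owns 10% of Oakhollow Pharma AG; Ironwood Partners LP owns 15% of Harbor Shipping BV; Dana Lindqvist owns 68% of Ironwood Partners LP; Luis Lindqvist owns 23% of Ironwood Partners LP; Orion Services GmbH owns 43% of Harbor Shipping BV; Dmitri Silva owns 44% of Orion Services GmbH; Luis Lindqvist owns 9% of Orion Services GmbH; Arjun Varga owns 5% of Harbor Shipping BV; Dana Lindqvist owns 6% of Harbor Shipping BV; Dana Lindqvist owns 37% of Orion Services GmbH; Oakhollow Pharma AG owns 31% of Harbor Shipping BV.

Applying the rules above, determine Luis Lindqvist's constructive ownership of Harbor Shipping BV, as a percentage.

42.53%

By spousal attribution (R1), Luis Lindqvist is treated as also owning Dana Lindqvist's interest in Ironwood Partners LP, giving 23% + 68% = 91%.
By spousal attribution (R1), Luis Lindqvist is treated as also owning Dana Lindqvist's interest in Orion Services GmbH, giving 9% + 37% = 46%.
By spousal attribution (R1), Luis Lindqvist is treated as owning Dana Lindqvist's 6% interest in Harbor Shipping BV.
Chain via Oakhollow Pharma AG (R2): 10% × 31% = 3.1% of Harbor Shipping BV.
Chain via Ironwood Partners LP (R2): 91% × 15% = 13.65% of Harbor Shipping BV.
Chain via Orion Services GmbH (R2): 46% × 43% = 19.78% of Harbor Shipping BV.
Direct interest in Harbor Shipping BV: 6%.
Aggregating (R3): 3.1% + 13.65% + 19.78% + 6% = 42.53%.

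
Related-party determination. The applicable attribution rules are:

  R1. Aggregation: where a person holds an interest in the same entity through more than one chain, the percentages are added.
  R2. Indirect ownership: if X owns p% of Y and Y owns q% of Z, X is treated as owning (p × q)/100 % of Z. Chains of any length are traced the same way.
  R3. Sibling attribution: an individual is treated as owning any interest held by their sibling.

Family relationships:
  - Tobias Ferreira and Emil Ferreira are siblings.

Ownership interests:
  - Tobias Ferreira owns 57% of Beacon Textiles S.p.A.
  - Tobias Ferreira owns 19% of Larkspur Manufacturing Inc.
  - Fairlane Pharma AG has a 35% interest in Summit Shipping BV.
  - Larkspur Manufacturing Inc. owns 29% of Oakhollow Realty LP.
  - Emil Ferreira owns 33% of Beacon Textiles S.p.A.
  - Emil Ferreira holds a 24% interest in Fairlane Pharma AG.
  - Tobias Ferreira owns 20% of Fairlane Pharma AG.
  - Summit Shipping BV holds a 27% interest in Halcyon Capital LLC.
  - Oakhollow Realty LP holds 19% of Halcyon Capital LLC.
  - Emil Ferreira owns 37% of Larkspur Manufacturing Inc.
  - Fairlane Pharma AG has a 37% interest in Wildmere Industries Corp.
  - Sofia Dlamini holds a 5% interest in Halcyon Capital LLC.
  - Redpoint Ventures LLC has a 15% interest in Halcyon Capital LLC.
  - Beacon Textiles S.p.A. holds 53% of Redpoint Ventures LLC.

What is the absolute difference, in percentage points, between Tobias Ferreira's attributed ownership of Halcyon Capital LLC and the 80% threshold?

By sibling attribution (R3), Tobias Ferreira is treated as also owning Emil Ferreira's interest in Larkspur Manufacturing Inc, giving 19% + 37% = 56%.
By sibling attribution (R3), Tobias Ferreira is treated as also owning Emil Ferreira's interest in Beacon Textiles S.p.A, giving 57% + 33% = 90%.
By sibling attribution (R3), Tobias Ferreira is treated as also owning Emil Ferreira's interest in Fairlane Pharma AG, giving 20% + 24% = 44%.
Chain via Larkspur Manufacturing Inc. → Oakhollow Realty LP (R2): 56% × 29% × 19% = 3.0856% of Halcyon Capital LLC.
Chain via Beacon Textiles S.p.A. → Redpoint Ventures LLC (R2): 90% × 53% × 15% = 7.155% of Halcyon Capital LLC.
Chain via Fairlane Pharma AG → Summit Shipping BV (R2): 44% × 35% × 27% = 4.158% of Halcyon Capital LLC.
Aggregating (R1): 3.0856% + 7.155% + 4.158% = 14.3986%.
14.3986% falls short of the 80% threshold by 65.6014 percentage points.

65.6014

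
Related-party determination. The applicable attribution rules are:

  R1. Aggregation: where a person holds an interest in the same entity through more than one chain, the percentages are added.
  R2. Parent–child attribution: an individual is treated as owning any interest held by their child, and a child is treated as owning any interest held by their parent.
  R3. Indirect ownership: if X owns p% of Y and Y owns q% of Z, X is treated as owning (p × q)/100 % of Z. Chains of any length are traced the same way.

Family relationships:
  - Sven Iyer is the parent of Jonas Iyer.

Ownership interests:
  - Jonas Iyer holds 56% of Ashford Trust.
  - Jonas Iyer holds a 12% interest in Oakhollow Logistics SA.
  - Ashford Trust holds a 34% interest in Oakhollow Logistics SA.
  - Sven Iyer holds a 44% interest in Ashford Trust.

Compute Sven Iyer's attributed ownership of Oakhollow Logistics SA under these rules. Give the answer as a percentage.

46%

By parent–child attribution (R2), Sven Iyer is treated as also owning Jonas Iyer's interest in Ashford Trust, giving 44% + 56% = 100%.
By parent–child attribution (R2), Sven Iyer is treated as owning Jonas Iyer's 12% interest in Oakhollow Logistics SA.
Chain via Ashford Trust (R3): 100% × 34% = 34% of Oakhollow Logistics SA.
Direct interest in Oakhollow Logistics SA: 12%.
Aggregating (R1): 34% + 12% = 46%.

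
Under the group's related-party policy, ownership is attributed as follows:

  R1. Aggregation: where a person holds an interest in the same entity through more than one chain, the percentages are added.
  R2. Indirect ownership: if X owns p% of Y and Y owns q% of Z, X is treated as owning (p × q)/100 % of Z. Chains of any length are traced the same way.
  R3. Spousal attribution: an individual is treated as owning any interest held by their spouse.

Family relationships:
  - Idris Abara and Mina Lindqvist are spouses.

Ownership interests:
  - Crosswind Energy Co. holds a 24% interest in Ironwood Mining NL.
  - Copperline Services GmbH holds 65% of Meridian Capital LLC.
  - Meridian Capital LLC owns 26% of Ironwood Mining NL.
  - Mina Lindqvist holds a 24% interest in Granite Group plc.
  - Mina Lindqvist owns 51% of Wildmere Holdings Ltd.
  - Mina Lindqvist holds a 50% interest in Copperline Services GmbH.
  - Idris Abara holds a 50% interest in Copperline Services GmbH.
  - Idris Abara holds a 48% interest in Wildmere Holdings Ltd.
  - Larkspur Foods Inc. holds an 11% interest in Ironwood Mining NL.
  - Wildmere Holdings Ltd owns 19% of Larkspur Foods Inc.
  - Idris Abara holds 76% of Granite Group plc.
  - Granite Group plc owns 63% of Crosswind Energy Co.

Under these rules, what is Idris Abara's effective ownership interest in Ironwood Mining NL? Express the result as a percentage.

By spousal attribution (R3), Idris Abara is treated as also owning Mina Lindqvist's interest in Granite Group plc, giving 76% + 24% = 100%.
By spousal attribution (R3), Idris Abara is treated as also owning Mina Lindqvist's interest in Wildmere Holdings Ltd, giving 48% + 51% = 99%.
By spousal attribution (R3), Idris Abara is treated as also owning Mina Lindqvist's interest in Copperline Services GmbH, giving 50% + 50% = 100%.
Chain via Granite Group plc → Crosswind Energy Co. (R2): 100% × 63% × 24% = 15.12% of Ironwood Mining NL.
Chain via Wildmere Holdings Ltd → Larkspur Foods Inc. (R2): 99% × 19% × 11% = 2.0691% of Ironwood Mining NL.
Chain via Copperline Services GmbH → Meridian Capital LLC (R2): 100% × 65% × 26% = 16.9% of Ironwood Mining NL.
Aggregating (R1): 15.12% + 2.0691% + 16.9% = 34.0891%.

34.0891%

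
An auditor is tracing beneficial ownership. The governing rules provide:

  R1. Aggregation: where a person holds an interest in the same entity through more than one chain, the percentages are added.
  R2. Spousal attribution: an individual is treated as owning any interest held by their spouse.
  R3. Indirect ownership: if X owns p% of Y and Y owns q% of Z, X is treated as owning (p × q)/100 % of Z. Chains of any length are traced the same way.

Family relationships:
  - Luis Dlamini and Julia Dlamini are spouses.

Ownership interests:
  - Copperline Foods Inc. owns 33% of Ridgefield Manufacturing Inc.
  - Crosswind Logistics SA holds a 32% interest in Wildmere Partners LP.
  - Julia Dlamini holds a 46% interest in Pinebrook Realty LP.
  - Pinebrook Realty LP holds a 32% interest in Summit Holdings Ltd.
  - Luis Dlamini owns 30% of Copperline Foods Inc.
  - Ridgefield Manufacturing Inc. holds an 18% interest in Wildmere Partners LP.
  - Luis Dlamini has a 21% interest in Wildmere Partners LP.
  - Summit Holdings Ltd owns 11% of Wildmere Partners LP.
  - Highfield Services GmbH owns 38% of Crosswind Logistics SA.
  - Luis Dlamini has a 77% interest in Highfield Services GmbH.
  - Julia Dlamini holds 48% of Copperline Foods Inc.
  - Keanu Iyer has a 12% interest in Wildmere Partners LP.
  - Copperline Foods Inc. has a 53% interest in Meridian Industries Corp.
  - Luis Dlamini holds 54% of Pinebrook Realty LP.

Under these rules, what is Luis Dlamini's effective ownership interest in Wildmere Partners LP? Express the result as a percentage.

By spousal attribution (R2), Luis Dlamini is treated as also owning Julia Dlamini's interest in Pinebrook Realty LP, giving 54% + 46% = 100%.
By spousal attribution (R2), Luis Dlamini is treated as also owning Julia Dlamini's interest in Copperline Foods Inc, giving 30% + 48% = 78%.
Chain via Pinebrook Realty LP → Summit Holdings Ltd (R3): 100% × 32% × 11% = 3.52% of Wildmere Partners LP.
Chain via Copperline Foods Inc. → Ridgefield Manufacturing Inc. (R3): 78% × 33% × 18% = 4.6332% of Wildmere Partners LP.
Chain via Highfield Services GmbH → Crosswind Logistics SA (R3): 77% × 38% × 32% = 9.3632% of Wildmere Partners LP.
Direct interest in Wildmere Partners LP: 21%.
Aggregating (R1): 3.52% + 4.6332% + 9.3632% + 21% = 38.5164%.

38.5164%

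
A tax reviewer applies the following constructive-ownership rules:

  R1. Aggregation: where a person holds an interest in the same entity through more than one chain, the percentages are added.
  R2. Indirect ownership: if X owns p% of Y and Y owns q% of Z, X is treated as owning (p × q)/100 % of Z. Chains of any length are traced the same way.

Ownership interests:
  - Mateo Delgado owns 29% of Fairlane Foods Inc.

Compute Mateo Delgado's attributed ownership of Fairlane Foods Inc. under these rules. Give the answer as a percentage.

Direct interest in Fairlane Foods Inc: 29%.

29%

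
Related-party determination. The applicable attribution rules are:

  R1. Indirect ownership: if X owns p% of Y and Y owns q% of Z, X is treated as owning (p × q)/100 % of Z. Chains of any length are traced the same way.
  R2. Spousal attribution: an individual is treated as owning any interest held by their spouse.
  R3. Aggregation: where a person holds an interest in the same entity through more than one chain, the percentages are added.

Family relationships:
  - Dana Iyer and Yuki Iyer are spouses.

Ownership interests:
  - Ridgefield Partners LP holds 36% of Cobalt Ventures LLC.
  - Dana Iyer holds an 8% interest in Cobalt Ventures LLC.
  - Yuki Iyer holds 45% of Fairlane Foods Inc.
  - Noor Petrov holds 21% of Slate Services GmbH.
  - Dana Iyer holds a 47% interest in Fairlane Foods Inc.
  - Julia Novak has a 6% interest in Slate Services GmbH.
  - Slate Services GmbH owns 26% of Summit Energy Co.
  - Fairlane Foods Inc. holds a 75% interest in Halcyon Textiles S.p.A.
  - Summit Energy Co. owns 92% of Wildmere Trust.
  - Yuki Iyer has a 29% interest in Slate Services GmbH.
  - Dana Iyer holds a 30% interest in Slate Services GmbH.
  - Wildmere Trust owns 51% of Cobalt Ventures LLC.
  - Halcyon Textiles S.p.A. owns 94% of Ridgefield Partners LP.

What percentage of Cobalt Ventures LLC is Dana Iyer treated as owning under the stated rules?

38.547128%

By spousal attribution (R2), Dana Iyer is treated as also owning Yuki Iyer's interest in Slate Services GmbH, giving 30% + 29% = 59%.
By spousal attribution (R2), Dana Iyer is treated as also owning Yuki Iyer's interest in Fairlane Foods Inc, giving 47% + 45% = 92%.
Chain via Slate Services GmbH → Summit Energy Co. → Wildmere Trust (R1): 59% × 26% × 92% × 51% = 7.197528% of Cobalt Ventures LLC.
Chain via Fairlane Foods Inc. → Halcyon Textiles S.p.A. → Ridgefield Partners LP (R1): 92% × 75% × 94% × 36% = 23.3496% of Cobalt Ventures LLC.
Direct interest in Cobalt Ventures LLC: 8%.
Aggregating (R3): 7.197528% + 23.3496% + 8% = 38.547128%.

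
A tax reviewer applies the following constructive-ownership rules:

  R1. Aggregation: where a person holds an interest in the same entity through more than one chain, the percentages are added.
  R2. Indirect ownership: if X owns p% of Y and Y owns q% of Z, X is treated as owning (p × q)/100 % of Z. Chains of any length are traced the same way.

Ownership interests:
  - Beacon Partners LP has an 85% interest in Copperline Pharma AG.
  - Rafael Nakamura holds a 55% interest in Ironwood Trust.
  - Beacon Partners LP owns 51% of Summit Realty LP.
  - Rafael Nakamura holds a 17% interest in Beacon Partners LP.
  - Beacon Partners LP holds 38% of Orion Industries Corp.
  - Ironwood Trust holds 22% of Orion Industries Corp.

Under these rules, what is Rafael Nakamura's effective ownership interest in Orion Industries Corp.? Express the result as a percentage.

Chain via Ironwood Trust (R2): 55% × 22% = 12.1% of Orion Industries Corp.
Chain via Beacon Partners LP (R2): 17% × 38% = 6.46% of Orion Industries Corp.
Aggregating (R1): 12.1% + 6.46% = 18.56%.

18.56%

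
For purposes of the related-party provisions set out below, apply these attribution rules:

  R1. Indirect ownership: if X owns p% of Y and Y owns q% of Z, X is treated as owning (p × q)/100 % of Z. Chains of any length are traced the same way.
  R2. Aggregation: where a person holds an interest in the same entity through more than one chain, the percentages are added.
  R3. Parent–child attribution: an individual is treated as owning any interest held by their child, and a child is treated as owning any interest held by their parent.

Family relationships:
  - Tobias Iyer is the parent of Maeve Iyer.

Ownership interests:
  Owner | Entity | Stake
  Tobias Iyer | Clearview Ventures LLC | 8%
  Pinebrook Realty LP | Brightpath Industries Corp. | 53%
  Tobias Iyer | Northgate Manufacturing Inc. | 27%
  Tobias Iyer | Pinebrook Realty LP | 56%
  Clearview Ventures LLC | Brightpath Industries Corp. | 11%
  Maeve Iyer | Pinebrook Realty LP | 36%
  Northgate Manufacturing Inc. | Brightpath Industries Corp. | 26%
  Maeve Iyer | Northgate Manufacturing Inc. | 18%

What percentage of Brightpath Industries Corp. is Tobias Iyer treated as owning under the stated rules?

61.34%

By parent–child attribution (R3), Tobias Iyer is treated as also owning Maeve Iyer's interest in Pinebrook Realty LP, giving 56% + 36% = 92%.
By parent–child attribution (R3), Tobias Iyer is treated as also owning Maeve Iyer's interest in Northgate Manufacturing Inc, giving 27% + 18% = 45%.
Chain via Pinebrook Realty LP (R1): 92% × 53% = 48.76% of Brightpath Industries Corp.
Chain via Northgate Manufacturing Inc. (R1): 45% × 26% = 11.7% of Brightpath Industries Corp.
Chain via Clearview Ventures LLC (R1): 8% × 11% = 0.88% of Brightpath Industries Corp.
Aggregating (R2): 48.76% + 11.7% + 0.88% = 61.34%.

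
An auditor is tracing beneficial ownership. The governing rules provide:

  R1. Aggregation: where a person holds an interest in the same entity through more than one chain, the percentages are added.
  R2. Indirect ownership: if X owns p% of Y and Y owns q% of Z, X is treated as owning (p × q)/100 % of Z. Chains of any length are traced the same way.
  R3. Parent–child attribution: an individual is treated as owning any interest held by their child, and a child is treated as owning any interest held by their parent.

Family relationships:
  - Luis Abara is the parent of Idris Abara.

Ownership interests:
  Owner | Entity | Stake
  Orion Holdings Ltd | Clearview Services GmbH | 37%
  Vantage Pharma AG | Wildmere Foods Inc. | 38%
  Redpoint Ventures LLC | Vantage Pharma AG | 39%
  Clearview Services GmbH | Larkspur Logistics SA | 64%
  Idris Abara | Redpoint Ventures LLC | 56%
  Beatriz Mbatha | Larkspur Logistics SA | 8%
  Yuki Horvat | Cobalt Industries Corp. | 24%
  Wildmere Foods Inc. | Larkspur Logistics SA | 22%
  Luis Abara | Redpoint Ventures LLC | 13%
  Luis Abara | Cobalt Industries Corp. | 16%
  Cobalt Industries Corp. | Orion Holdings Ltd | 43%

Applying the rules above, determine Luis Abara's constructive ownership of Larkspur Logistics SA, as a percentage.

By parent–child attribution (R3), Luis Abara is treated as also owning Idris Abara's interest in Redpoint Ventures LLC, giving 13% + 56% = 69%.
Chain via Redpoint Ventures LLC → Vantage Pharma AG → Wildmere Foods Inc. (R2): 69% × 39% × 38% × 22% = 2.249676% of Larkspur Logistics SA.
Chain via Cobalt Industries Corp. → Orion Holdings Ltd → Clearview Services GmbH (R2): 16% × 43% × 37% × 64% = 1.629184% of Larkspur Logistics SA.
Aggregating (R1): 2.249676% + 1.629184% = 3.87886%.

3.87886%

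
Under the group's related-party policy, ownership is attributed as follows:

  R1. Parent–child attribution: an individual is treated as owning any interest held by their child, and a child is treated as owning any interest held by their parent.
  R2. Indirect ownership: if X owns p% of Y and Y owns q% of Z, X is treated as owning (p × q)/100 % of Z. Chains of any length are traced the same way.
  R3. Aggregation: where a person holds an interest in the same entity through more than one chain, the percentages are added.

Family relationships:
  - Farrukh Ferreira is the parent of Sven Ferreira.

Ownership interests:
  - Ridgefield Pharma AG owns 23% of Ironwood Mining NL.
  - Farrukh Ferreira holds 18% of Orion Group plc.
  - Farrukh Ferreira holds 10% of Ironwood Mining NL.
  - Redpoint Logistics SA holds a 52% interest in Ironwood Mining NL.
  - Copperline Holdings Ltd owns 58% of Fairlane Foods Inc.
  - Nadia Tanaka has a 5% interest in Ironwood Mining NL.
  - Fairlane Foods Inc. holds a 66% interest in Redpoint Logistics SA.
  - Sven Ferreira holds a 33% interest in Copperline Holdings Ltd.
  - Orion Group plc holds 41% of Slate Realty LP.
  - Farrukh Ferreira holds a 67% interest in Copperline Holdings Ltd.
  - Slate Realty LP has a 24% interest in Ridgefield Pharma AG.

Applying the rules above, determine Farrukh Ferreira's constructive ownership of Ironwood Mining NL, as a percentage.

By parent–child attribution (R1), Farrukh Ferreira is treated as also owning Sven Ferreira's interest in Copperline Holdings Ltd, giving 67% + 33% = 100%.
Chain via Copperline Holdings Ltd → Fairlane Foods Inc. → Redpoint Logistics SA (R2): 100% × 58% × 66% × 52% = 19.9056% of Ironwood Mining NL.
Chain via Orion Group plc → Slate Realty LP → Ridgefield Pharma AG (R2): 18% × 41% × 24% × 23% = 0.407376% of Ironwood Mining NL.
Direct interest in Ironwood Mining NL: 10%.
Aggregating (R3): 19.9056% + 0.407376% + 10% = 30.312976%.

30.312976%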